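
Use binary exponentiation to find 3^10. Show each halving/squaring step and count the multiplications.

Computing 3^10 by squaring (build up from 3^1; each line after the first costs one multiplication):

3^1 = 3
3^2 = (3^1)^2 = 3^2 = 9
3^4 = (3^2)^2 = 9^2 = 81
3^5 = 3 * 3^4 = 3 * 81 = 243
3^10 = (3^5)^2 = 243^2 = 59049

Result: 59049
Multiplications needed: 4 (4 lines after 3^1)

3^10 = 59049. Using exponentiation by squaring, this requires 4 multiplications. The key idea: if the exponent is even, square the half-power; if odd, multiply by the base once.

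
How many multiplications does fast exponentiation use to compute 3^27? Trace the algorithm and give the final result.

Computing 3^27 by squaring (build up from 3^1; each line after the first costs one multiplication):

3^1 = 3
3^2 = (3^1)^2 = 3^2 = 9
3^3 = 3 * 3^2 = 3 * 9 = 27
3^6 = (3^3)^2 = 27^2 = 729
3^12 = (3^6)^2 = 729^2 = 531441
3^13 = 3 * 3^12 = 3 * 531441 = 1594323
3^26 = (3^13)^2 = 1594323^2 = 2541865828329
3^27 = 3 * 3^26 = 3 * 2541865828329 = 7625597484987

Result: 7625597484987
Multiplications needed: 7 (7 lines after 3^1)

3^27 = 7625597484987. Using exponentiation by squaring, this requires 7 multiplications. The key idea: if the exponent is even, square the half-power; if odd, multiply by the base once.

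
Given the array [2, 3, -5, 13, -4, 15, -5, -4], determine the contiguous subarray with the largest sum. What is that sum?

Using Kadane's algorithm on [2, 3, -5, 13, -4, 15, -5, -4]:

Scanning through the array:
Position 1 (value 3): max_ending_here = 5, max_so_far = 5
Position 2 (value -5): max_ending_here = 0, max_so_far = 5
Position 3 (value 13): max_ending_here = 13, max_so_far = 13
Position 4 (value -4): max_ending_here = 9, max_so_far = 13
Position 5 (value 15): max_ending_here = 24, max_so_far = 24
Position 6 (value -5): max_ending_here = 19, max_so_far = 24
Position 7 (value -4): max_ending_here = 15, max_so_far = 24

Maximum subarray: [2, 3, -5, 13, -4, 15]
Maximum sum: 24

The maximum subarray is [2, 3, -5, 13, -4, 15] with sum 24. This subarray runs from index 0 to index 5.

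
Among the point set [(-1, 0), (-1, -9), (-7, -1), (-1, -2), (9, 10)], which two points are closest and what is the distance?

Computing all pairwise distances among 5 points:

d((-1, 0), (-1, -9)) = 9.0
d((-1, 0), (-7, -1)) = 6.0828
d((-1, 0), (-1, -2)) = 2.0 <-- minimum
d((-1, 0), (9, 10)) = 14.1421
d((-1, -9), (-7, -1)) = 10.0
d((-1, -9), (-1, -2)) = 7.0
d((-1, -9), (9, 10)) = 21.4709
d((-7, -1), (-1, -2)) = 6.0828
d((-7, -1), (9, 10)) = 19.4165
d((-1, -2), (9, 10)) = 15.6205

Closest pair: (-1, 0) and (-1, -2) with distance 2.0

The closest pair is (-1, 0) and (-1, -2) with Euclidean distance 2.0. For 5 points, brute-force pairwise comparison is shown above. For large n, the divide-and-conquer algorithm (sort by x, recurse on halves, check the dividing strip) achieves O(n log n).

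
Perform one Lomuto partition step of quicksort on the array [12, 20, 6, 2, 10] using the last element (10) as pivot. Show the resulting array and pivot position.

Lomuto partition with pivot = 10:

Initial array: [12, 20, 6, 2, 10]

arr[0]=12 > 10: no swap
arr[1]=20 > 10: no swap
arr[2]=6 <= 10: swap with position 0, array becomes [6, 20, 12, 2, 10]
arr[3]=2 <= 10: swap with position 1, array becomes [6, 2, 12, 20, 10]

Place pivot at position 2: [6, 2, 10, 20, 12]
Pivot position: 2

After partitioning with pivot 10, the array becomes [6, 2, 10, 20, 12]. The pivot is placed at index 2. All elements to the left of the pivot are <= 10, and all elements to the right are > 10.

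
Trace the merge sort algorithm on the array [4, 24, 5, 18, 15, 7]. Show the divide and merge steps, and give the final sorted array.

Merge sort trace:

Split: [4, 24, 5, 18, 15, 7] -> [4, 24, 5] and [18, 15, 7]
  Split: [4, 24, 5] -> [4] and [24, 5]
    Split: [24, 5] -> [24] and [5]
    Merge: [24] + [5] -> [5, 24]
  Merge: [4] + [5, 24] -> [4, 5, 24]
  Split: [18, 15, 7] -> [18] and [15, 7]
    Split: [15, 7] -> [15] and [7]
    Merge: [15] + [7] -> [7, 15]
  Merge: [18] + [7, 15] -> [7, 15, 18]
Merge: [4, 5, 24] + [7, 15, 18] -> [4, 5, 7, 15, 18, 24]

Final sorted array: [4, 5, 7, 15, 18, 24]

The merge sort proceeds by recursively splitting the array and merging sorted halves.
After all merges, the sorted array is [4, 5, 7, 15, 18, 24].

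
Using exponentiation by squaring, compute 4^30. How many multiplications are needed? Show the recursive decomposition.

Computing 4^30 by squaring (build up from 4^1; each line after the first costs one multiplication):

4^1 = 4
4^2 = (4^1)^2 = 4^2 = 16
4^3 = 4 * 4^2 = 4 * 16 = 64
4^6 = (4^3)^2 = 64^2 = 4096
4^7 = 4 * 4^6 = 4 * 4096 = 16384
4^14 = (4^7)^2 = 16384^2 = 268435456
4^15 = 4 * 4^14 = 4 * 268435456 = 1073741824
4^30 = (4^15)^2 = 1073741824^2 = 1152921504606846976

Result: 1152921504606846976
Multiplications needed: 7 (7 lines after 4^1)

4^30 = 1152921504606846976. Using exponentiation by squaring, this requires 7 multiplications. The key idea: if the exponent is even, square the half-power; if odd, multiply by the base once.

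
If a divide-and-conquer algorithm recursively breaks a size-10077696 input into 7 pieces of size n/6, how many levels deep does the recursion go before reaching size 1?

For divide and conquer with division factor 6:

Problem sizes at each level:
Level 0: 10077696
Level 1: 1679616
Level 2: 279936
Level 3: 46656
Level 4: 7776
Level 5: 1296
Level 6: 216
Level 7: 36
Level 8: 6
Level 9: 1

The root is level 0 and the size-1 base case is level 9 (the tree spans levels 0 through 9, i.e. 10 levels counting the root), so the depth is the number of divisions: log_6(10077696) = 9

The recursion tree depth is log_6(10077696) = 9. At each level, the problem size is divided by 6, so it takes 9 divisions to reduce to a base case of size 1. The algorithm makes 7 recursive calls at each level.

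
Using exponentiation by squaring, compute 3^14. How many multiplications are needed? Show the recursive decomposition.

Computing 3^14 by squaring (build up from 3^1; each line after the first costs one multiplication):

3^1 = 3
3^2 = (3^1)^2 = 3^2 = 9
3^3 = 3 * 3^2 = 3 * 9 = 27
3^6 = (3^3)^2 = 27^2 = 729
3^7 = 3 * 3^6 = 3 * 729 = 2187
3^14 = (3^7)^2 = 2187^2 = 4782969

Result: 4782969
Multiplications needed: 5 (5 lines after 3^1)

3^14 = 4782969. Using exponentiation by squaring, this requires 5 multiplications. The key idea: if the exponent is even, square the half-power; if odd, multiply by the base once.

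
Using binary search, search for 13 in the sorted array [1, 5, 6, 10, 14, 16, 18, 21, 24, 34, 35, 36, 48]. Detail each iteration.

Binary search for 13 in [1, 5, 6, 10, 14, 16, 18, 21, 24, 34, 35, 36, 48]:

lo=0, hi=12, mid=6, arr[mid]=18 -> 18 > 13, search left half
lo=0, hi=5, mid=2, arr[mid]=6 -> 6 < 13, search right half
lo=3, hi=5, mid=4, arr[mid]=14 -> 14 > 13, search left half
lo=3, hi=3, mid=3, arr[mid]=10 -> 10 < 13, search right half
lo=4 > hi=3, target 13 not found

Binary search determines that 13 is not in the array after 4 comparisons. The search space was exhausted without finding the target.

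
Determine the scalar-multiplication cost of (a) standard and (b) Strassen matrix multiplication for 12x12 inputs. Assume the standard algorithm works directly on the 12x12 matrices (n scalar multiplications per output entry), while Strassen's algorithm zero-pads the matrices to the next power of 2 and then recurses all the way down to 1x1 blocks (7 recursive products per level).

Matrix multiplication for 12x12 matrices:

Strassen's algorithm requires power-of-2 dimensions. Pad 12x12 to 16x16 (next power of 2).

Standard algorithm: 12^3 = 1728 multiplications
Strassen's algorithm: 7^(log2(16)) = 7^4 = 2401 multiplications
Difference: 1728 - 2401 = -673 (Strassen uses MORE here due to padding overhead — for small or just-over-power-of-2 n, padding can outweigh the per-level savings)

Standard: 1728 multiplications (12^3). Strassen: 2401 multiplications (7^4, after padding to 16x16). Strassen reduces 8 recursive multiplications to 7 at each level.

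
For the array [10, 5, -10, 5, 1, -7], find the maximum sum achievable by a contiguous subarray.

Using Kadane's algorithm on [10, 5, -10, 5, 1, -7]:

Scanning through the array:
Position 1 (value 5): max_ending_here = 15, max_so_far = 15
Position 2 (value -10): max_ending_here = 5, max_so_far = 15
Position 3 (value 5): max_ending_here = 10, max_so_far = 15
Position 4 (value 1): max_ending_here = 11, max_so_far = 15
Position 5 (value -7): max_ending_here = 4, max_so_far = 15

Maximum subarray: [10, 5]
Maximum sum: 15

The maximum subarray is [10, 5] with sum 15. This subarray runs from index 0 to index 1.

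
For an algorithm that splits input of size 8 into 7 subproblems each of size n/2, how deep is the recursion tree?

For divide and conquer with division factor 2:

Problem sizes at each level:
Level 0: 8
Level 1: 4
Level 2: 2
Level 3: 1

The root is level 0 and the size-1 base case is level 3 (the tree spans levels 0 through 3, i.e. 4 levels counting the root), so the depth is the number of divisions: log_2(8) = 3

The recursion tree depth is log_2(8) = 3. At each level, the problem size is divided by 2, so it takes 3 divisions to reduce to a base case of size 1. The algorithm makes 7 recursive calls at each level.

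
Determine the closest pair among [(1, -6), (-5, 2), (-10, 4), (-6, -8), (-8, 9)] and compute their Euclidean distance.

Computing all pairwise distances among 5 points:

d((1, -6), (-5, 2)) = 10.0
d((1, -6), (-10, 4)) = 14.8661
d((1, -6), (-6, -8)) = 7.2801
d((1, -6), (-8, 9)) = 17.4929
d((-5, 2), (-10, 4)) = 5.3852 <-- minimum
d((-5, 2), (-6, -8)) = 10.0499
d((-5, 2), (-8, 9)) = 7.6158
d((-10, 4), (-6, -8)) = 12.6491
d((-10, 4), (-8, 9)) = 5.3852 <-- minimum
d((-6, -8), (-8, 9)) = 17.1172

Minimum distance: 5.3852 (tie among 2 pairs: (-5, 2) and (-10, 4); (-10, 4) and (-8, 9))

The minimum Euclidean distance is 5.3852. There is a tie: 2 pairs achieve this minimum — (-5, 2) and (-10, 4); (-10, 4) and (-8, 9). Any of these is a valid closest pair. For 5 points, brute-force pairwise comparison is shown above. For large n, the divide-and-conquer algorithm (sort by x, recurse on halves, check the dividing strip) achieves O(n log n).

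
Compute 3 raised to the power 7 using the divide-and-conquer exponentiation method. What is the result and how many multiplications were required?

Computing 3^7 by squaring (build up from 3^1; each line after the first costs one multiplication):

3^1 = 3
3^2 = (3^1)^2 = 3^2 = 9
3^3 = 3 * 3^2 = 3 * 9 = 27
3^6 = (3^3)^2 = 27^2 = 729
3^7 = 3 * 3^6 = 3 * 729 = 2187

Result: 2187
Multiplications needed: 4 (4 lines after 3^1)

3^7 = 2187. Using exponentiation by squaring, this requires 4 multiplications. The key idea: if the exponent is even, square the half-power; if odd, multiply by the base once.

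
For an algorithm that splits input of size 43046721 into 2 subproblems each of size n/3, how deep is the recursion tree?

For divide and conquer with division factor 3:

Problem sizes at each level:
Level 0: 43046721
Level 1: 14348907
Level 2: 4782969
Level 3: 1594323
Level 4: 531441
Level 5: 177147
Level 6: 59049
Level 7: 19683
Level 8: 6561
Level 9: 2187
Level 10: 729
Level 11: 243
Level 12: 81
Level 13: 27
Level 14: 9
Level 15: 3
Level 16: 1

The root is level 0 and the size-1 base case is level 16 (the tree spans levels 0 through 16, i.e. 17 levels counting the root), so the depth is the number of divisions: log_3(43046721) = 16

The recursion tree depth is log_3(43046721) = 16. At each level, the problem size is divided by 3, so it takes 16 divisions to reduce to a base case of size 1. The algorithm makes 2 recursive calls at each level.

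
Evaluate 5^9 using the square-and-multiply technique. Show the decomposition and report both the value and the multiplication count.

Computing 5^9 by squaring (build up from 5^1; each line after the first costs one multiplication):

5^1 = 5
5^2 = (5^1)^2 = 5^2 = 25
5^4 = (5^2)^2 = 25^2 = 625
5^8 = (5^4)^2 = 625^2 = 390625
5^9 = 5 * 5^8 = 5 * 390625 = 1953125

Result: 1953125
Multiplications needed: 4 (4 lines after 5^1)

5^9 = 1953125. Using exponentiation by squaring, this requires 4 multiplications. The key idea: if the exponent is even, square the half-power; if odd, multiply by the base once.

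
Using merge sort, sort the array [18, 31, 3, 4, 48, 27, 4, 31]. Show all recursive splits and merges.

Merge sort trace:

Split: [18, 31, 3, 4, 48, 27, 4, 31] -> [18, 31, 3, 4] and [48, 27, 4, 31]
  Split: [18, 31, 3, 4] -> [18, 31] and [3, 4]
    Split: [18, 31] -> [18] and [31]
    Merge: [18] + [31] -> [18, 31]
    Split: [3, 4] -> [3] and [4]
    Merge: [3] + [4] -> [3, 4]
  Merge: [18, 31] + [3, 4] -> [3, 4, 18, 31]
  Split: [48, 27, 4, 31] -> [48, 27] and [4, 31]
    Split: [48, 27] -> [48] and [27]
    Merge: [48] + [27] -> [27, 48]
    Split: [4, 31] -> [4] and [31]
    Merge: [4] + [31] -> [4, 31]
  Merge: [27, 48] + [4, 31] -> [4, 27, 31, 48]
Merge: [3, 4, 18, 31] + [4, 27, 31, 48] -> [3, 4, 4, 18, 27, 31, 31, 48]

Final sorted array: [3, 4, 4, 18, 27, 31, 31, 48]

The merge sort proceeds by recursively splitting the array and merging sorted halves.
After all merges, the sorted array is [3, 4, 4, 18, 27, 31, 31, 48].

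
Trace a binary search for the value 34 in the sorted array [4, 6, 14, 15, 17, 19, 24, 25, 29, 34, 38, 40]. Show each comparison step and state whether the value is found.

Binary search for 34 in [4, 6, 14, 15, 17, 19, 24, 25, 29, 34, 38, 40]:

lo=0, hi=11, mid=5, arr[mid]=19 -> 19 < 34, search right half
lo=6, hi=11, mid=8, arr[mid]=29 -> 29 < 34, search right half
lo=9, hi=11, mid=10, arr[mid]=38 -> 38 > 34, search left half
lo=9, hi=9, mid=9, arr[mid]=34 -> Found target at index 9!

Binary search finds 34 at index 9 after 4 comparisons. The search repeatedly halves the search space by comparing with the middle element.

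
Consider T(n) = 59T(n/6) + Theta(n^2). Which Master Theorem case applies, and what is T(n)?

Master Theorem for T(n) = 59T(n/6) + O(n^2):

a = 59, b = 6, c = 2
log_b(a) = log_6(59) = 2.2757

Case 1: c = 2 < log_6(59) = 2.2757
T(n) = O(n^(log_6 59))

For T(n) = 59T(n/6) + O(n^2): log_6(59) = 2.2757. This is Case 1 of the Master Theorem (c < log_b(a), work dominated by leaves), giving O(n^(log_6 59)).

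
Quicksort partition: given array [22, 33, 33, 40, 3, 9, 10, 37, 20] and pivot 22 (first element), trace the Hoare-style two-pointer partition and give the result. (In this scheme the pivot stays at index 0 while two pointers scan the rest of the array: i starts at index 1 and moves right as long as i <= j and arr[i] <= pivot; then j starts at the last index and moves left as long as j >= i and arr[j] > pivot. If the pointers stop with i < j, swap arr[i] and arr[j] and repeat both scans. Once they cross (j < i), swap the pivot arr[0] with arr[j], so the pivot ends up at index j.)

Hoare-style two-pointer partition with pivot = 22:

Initial array: [22, 33, 33, 40, 3, 9, 10, 37, 20]

Pointers start at i = 1, j = 8.
i stops at index 1 (arr[1]=33 > 22), j stops at index 8 (arr[8]=20 <= 22): swap arr[1] and arr[8], array becomes [22, 20, 33, 40, 3, 9, 10, 37, 33]
i stops at index 2 (arr[2]=33 > 22), j stops at index 6 (arr[6]=10 <= 22): swap arr[2] and arr[6], array becomes [22, 20, 10, 40, 3, 9, 33, 37, 33]
i stops at index 3 (arr[3]=40 > 22), j stops at index 5 (arr[5]=9 <= 22): swap arr[3] and arr[5], array becomes [22, 20, 10, 9, 3, 40, 33, 37, 33]
i ends at 5, j ends at 4: the pointers have crossed (j < i), so scanning stops.

Swap pivot arr[0] with arr[4] to place pivot at position 4: [3, 20, 10, 9, 22, 40, 33, 37, 33]
Pivot position: 4

After partitioning with pivot 22, the array becomes [3, 20, 10, 9, 22, 40, 33, 37, 33]. The pivot is placed at index 4. All elements to the left of the pivot are <= 22, and all elements to the right are > 22.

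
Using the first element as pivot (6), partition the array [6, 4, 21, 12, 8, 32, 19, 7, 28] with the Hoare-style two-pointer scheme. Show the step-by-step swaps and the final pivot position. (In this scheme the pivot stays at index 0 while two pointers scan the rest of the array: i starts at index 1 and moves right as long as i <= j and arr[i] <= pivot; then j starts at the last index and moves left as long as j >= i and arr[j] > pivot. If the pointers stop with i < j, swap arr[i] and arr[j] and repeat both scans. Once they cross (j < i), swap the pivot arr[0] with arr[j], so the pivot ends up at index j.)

Hoare-style two-pointer partition with pivot = 6:

Initial array: [6, 4, 21, 12, 8, 32, 19, 7, 28]

Pointers start at i = 1, j = 8.
i ends at 2, j ends at 1: the pointers have crossed (j < i), so scanning stops.

Swap pivot arr[0] with arr[1] to place pivot at position 1: [4, 6, 21, 12, 8, 32, 19, 7, 28]
Pivot position: 1

After partitioning with pivot 6, the array becomes [4, 6, 21, 12, 8, 32, 19, 7, 28]. The pivot is placed at index 1. All elements to the left of the pivot are <= 6, and all elements to the right are > 6.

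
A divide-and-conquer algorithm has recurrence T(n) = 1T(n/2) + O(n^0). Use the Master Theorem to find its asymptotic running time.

Master Theorem for T(n) = 1T(n/2) + O(n^0):

a = 1, b = 2, c = 0
log_b(a) = log_2(1) = 0.0000

Case 2: c = 0 = log_2(1) = 0.0000
T(n) = O(n^0 log n) = O(log n)

For T(n) = 1T(n/2) + O(n^0): log_2(1) = 0.0000. This is Case 2 of the Master Theorem (c = log_b(a), equal work at all levels), giving O(log n).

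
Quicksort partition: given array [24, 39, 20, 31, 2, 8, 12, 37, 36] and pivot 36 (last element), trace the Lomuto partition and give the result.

Lomuto partition with pivot = 36:

Initial array: [24, 39, 20, 31, 2, 8, 12, 37, 36]

arr[0]=24 <= 36: swap with position 0, array becomes [24, 39, 20, 31, 2, 8, 12, 37, 36]
arr[1]=39 > 36: no swap
arr[2]=20 <= 36: swap with position 1, array becomes [24, 20, 39, 31, 2, 8, 12, 37, 36]
arr[3]=31 <= 36: swap with position 2, array becomes [24, 20, 31, 39, 2, 8, 12, 37, 36]
arr[4]=2 <= 36: swap with position 3, array becomes [24, 20, 31, 2, 39, 8, 12, 37, 36]
arr[5]=8 <= 36: swap with position 4, array becomes [24, 20, 31, 2, 8, 39, 12, 37, 36]
arr[6]=12 <= 36: swap with position 5, array becomes [24, 20, 31, 2, 8, 12, 39, 37, 36]
arr[7]=37 > 36: no swap

Place pivot at position 6: [24, 20, 31, 2, 8, 12, 36, 37, 39]
Pivot position: 6

After partitioning with pivot 36, the array becomes [24, 20, 31, 2, 8, 12, 36, 37, 39]. The pivot is placed at index 6. All elements to the left of the pivot are <= 36, and all elements to the right are > 36.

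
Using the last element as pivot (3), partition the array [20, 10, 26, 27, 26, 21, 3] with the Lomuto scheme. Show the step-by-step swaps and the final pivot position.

Lomuto partition with pivot = 3:

Initial array: [20, 10, 26, 27, 26, 21, 3]

arr[0]=20 > 3: no swap
arr[1]=10 > 3: no swap
arr[2]=26 > 3: no swap
arr[3]=27 > 3: no swap
arr[4]=26 > 3: no swap
arr[5]=21 > 3: no swap

Place pivot at position 0: [3, 10, 26, 27, 26, 21, 20]
Pivot position: 0

After partitioning with pivot 3, the array becomes [3, 10, 26, 27, 26, 21, 20]. The pivot is placed at index 0. All elements to the left of the pivot are <= 3, and all elements to the right are > 3.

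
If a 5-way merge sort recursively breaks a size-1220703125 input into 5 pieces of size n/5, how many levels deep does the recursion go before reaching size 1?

For divide and conquer with division factor 5:

Problem sizes at each level:
Level 0: 1220703125
Level 1: 244140625
Level 2: 48828125
Level 3: 9765625
Level 4: 1953125
Level 5: 390625
Level 6: 78125
Level 7: 15625
Level 8: 3125
Level 9: 625
Level 10: 125
Level 11: 25
Level 12: 5
Level 13: 1

The root is level 0 and the size-1 base case is level 13 (the tree spans levels 0 through 13, i.e. 14 levels counting the root), so the depth is the number of divisions: log_5(1220703125) = 13

The recursion tree depth is log_5(1220703125) = 13. At each level, the problem size is divided by 5, so it takes 13 divisions to reduce to a base case of size 1. The algorithm makes 5 recursive calls at each level.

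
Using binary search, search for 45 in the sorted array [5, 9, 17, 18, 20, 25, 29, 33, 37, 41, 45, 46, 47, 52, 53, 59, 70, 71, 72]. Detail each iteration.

Binary search for 45 in [5, 9, 17, 18, 20, 25, 29, 33, 37, 41, 45, 46, 47, 52, 53, 59, 70, 71, 72]:

lo=0, hi=18, mid=9, arr[mid]=41 -> 41 < 45, search right half
lo=10, hi=18, mid=14, arr[mid]=53 -> 53 > 45, search left half
lo=10, hi=13, mid=11, arr[mid]=46 -> 46 > 45, search left half
lo=10, hi=10, mid=10, arr[mid]=45 -> Found target at index 10!

Binary search finds 45 at index 10 after 4 comparisons. The search repeatedly halves the search space by comparing with the middle element.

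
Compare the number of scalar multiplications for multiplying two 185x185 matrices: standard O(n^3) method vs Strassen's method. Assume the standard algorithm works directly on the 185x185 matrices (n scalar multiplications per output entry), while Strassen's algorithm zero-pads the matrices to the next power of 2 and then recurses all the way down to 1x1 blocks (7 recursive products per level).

Matrix multiplication for 185x185 matrices:

Strassen's algorithm requires power-of-2 dimensions. Pad 185x185 to 256x256 (next power of 2).

Standard algorithm: 185^3 = 6331625 multiplications
Strassen's algorithm: 7^(log2(256)) = 7^8 = 5764801 multiplications
Savings: 6331625 - 5764801 = 566824 multiplications

Standard: 6331625 multiplications (185^3). Strassen: 5764801 multiplications (7^8, after padding to 256x256). Strassen reduces 8 recursive multiplications to 7 at each level.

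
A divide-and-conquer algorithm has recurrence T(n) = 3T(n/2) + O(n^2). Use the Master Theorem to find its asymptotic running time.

Master Theorem for T(n) = 3T(n/2) + O(n^2):

a = 3, b = 2, c = 2
log_b(a) = log_2(3) = 1.5850

Case 3: c = 2 > log_2(3) = 1.5850
T(n) = O(n^2) = O(n^2)

For T(n) = 3T(n/2) + O(n^2): log_2(3) = 1.5850. This is Case 3 of the Master Theorem (c > log_b(a), work dominated by root), giving O(n^2).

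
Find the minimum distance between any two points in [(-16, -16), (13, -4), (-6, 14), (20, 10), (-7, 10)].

Computing all pairwise distances among 5 points:

d((-16, -16), (13, -4)) = 31.3847
d((-16, -16), (-6, 14)) = 31.6228
d((-16, -16), (20, 10)) = 44.4072
d((-16, -16), (-7, 10)) = 27.5136
d((13, -4), (-6, 14)) = 26.1725
d((13, -4), (20, 10)) = 15.6525
d((13, -4), (-7, 10)) = 24.4131
d((-6, 14), (20, 10)) = 26.3059
d((-6, 14), (-7, 10)) = 4.1231 <-- minimum
d((20, 10), (-7, 10)) = 27.0

Closest pair: (-6, 14) and (-7, 10) with distance 4.1231

The closest pair is (-6, 14) and (-7, 10) with Euclidean distance 4.1231. For 5 points, brute-force pairwise comparison is shown above. For large n, the divide-and-conquer algorithm (sort by x, recurse on halves, check the dividing strip) achieves O(n log n).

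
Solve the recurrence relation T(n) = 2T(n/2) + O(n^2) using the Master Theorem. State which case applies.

Master Theorem for T(n) = 2T(n/2) + O(n^2):

a = 2, b = 2, c = 2
log_b(a) = log_2(2) = 1.0000

Case 3: c = 2 > log_2(2) = 1.0000
T(n) = O(n^2) = O(n^2)

For T(n) = 2T(n/2) + O(n^2): log_2(2) = 1.0000. This is Case 3 of the Master Theorem (c > log_b(a), work dominated by root), giving O(n^2).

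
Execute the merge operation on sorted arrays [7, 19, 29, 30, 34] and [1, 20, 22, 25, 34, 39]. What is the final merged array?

Merging process:

Compare 7 vs 1: take 1 from right. Merged: [1]
Compare 7 vs 20: take 7 from left. Merged: [1, 7]
Compare 19 vs 20: take 19 from left. Merged: [1, 7, 19]
Compare 29 vs 20: take 20 from right. Merged: [1, 7, 19, 20]
Compare 29 vs 22: take 22 from right. Merged: [1, 7, 19, 20, 22]
Compare 29 vs 25: take 25 from right. Merged: [1, 7, 19, 20, 22, 25]
Compare 29 vs 34: take 29 from left. Merged: [1, 7, 19, 20, 22, 25, 29]
Compare 30 vs 34: take 30 from left. Merged: [1, 7, 19, 20, 22, 25, 29, 30]
Compare 34 vs 34: take 34 from left. Merged: [1, 7, 19, 20, 22, 25, 29, 30, 34]
Append remaining from right: [34, 39]. Merged: [1, 7, 19, 20, 22, 25, 29, 30, 34, 34, 39]

Final merged array: [1, 7, 19, 20, 22, 25, 29, 30, 34, 34, 39]
Total comparisons: 9

The merged array is [1, 7, 19, 20, 22, 25, 29, 30, 34, 34, 39], requiring 9 comparisons. The merge step runs in O(n) time where n is the total number of elements.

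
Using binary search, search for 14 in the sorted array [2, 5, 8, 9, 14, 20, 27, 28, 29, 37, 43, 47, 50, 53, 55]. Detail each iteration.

Binary search for 14 in [2, 5, 8, 9, 14, 20, 27, 28, 29, 37, 43, 47, 50, 53, 55]:

lo=0, hi=14, mid=7, arr[mid]=28 -> 28 > 14, search left half
lo=0, hi=6, mid=3, arr[mid]=9 -> 9 < 14, search right half
lo=4, hi=6, mid=5, arr[mid]=20 -> 20 > 14, search left half
lo=4, hi=4, mid=4, arr[mid]=14 -> Found target at index 4!

Binary search finds 14 at index 4 after 4 comparisons. The search repeatedly halves the search space by comparing with the middle element.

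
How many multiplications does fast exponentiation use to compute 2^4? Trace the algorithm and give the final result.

Computing 2^4 by squaring (build up from 2^1; each line after the first costs one multiplication):

2^1 = 2
2^2 = (2^1)^2 = 2^2 = 4
2^4 = (2^2)^2 = 4^2 = 16

Result: 16
Multiplications needed: 2 (2 lines after 2^1)

2^4 = 16. Using exponentiation by squaring, this requires 2 multiplications. The key idea: if the exponent is even, square the half-power; if odd, multiply by the base once.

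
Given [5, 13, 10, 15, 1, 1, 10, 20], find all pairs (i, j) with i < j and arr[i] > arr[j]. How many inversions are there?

Finding inversions in [5, 13, 10, 15, 1, 1, 10, 20]:

(0, 4): arr[0]=5 > arr[4]=1
(0, 5): arr[0]=5 > arr[5]=1
(1, 2): arr[1]=13 > arr[2]=10
(1, 4): arr[1]=13 > arr[4]=1
(1, 5): arr[1]=13 > arr[5]=1
(1, 6): arr[1]=13 > arr[6]=10
(2, 4): arr[2]=10 > arr[4]=1
(2, 5): arr[2]=10 > arr[5]=1
(3, 4): arr[3]=15 > arr[4]=1
(3, 5): arr[3]=15 > arr[5]=1
(3, 6): arr[3]=15 > arr[6]=10

Total inversions: 11

The array has 11 inversion(s): (0,4), (0,5), (1,2), (1,4), (1,5), (1,6), (2,4), (2,5), (3,4), (3,5), (3,6). Each pair (i,j) satisfies i < j and arr[i] > arr[j].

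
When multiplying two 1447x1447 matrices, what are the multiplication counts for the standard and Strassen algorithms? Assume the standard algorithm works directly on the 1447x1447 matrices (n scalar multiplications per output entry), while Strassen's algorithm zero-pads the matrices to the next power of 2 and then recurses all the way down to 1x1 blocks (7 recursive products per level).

Matrix multiplication for 1447x1447 matrices:

Strassen's algorithm requires power-of-2 dimensions. Pad 1447x1447 to 2048x2048 (next power of 2).

Standard algorithm: 1447^3 = 3029741623 multiplications
Strassen's algorithm: 7^(log2(2048)) = 7^11 = 1977326743 multiplications
Savings: 3029741623 - 1977326743 = 1052414880 multiplications

Standard: 3029741623 multiplications (1447^3). Strassen: 1977326743 multiplications (7^11, after padding to 2048x2048). Strassen reduces 8 recursive multiplications to 7 at each level.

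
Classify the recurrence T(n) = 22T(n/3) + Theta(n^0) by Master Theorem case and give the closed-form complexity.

Master Theorem for T(n) = 22T(n/3) + O(n^0):

a = 22, b = 3, c = 0
log_b(a) = log_3(22) = 2.8136

Case 1: c = 0 < log_3(22) = 2.8136
T(n) = O(n^(log_3 22))

For T(n) = 22T(n/3) + O(n^0): log_3(22) = 2.8136. This is Case 1 of the Master Theorem (c < log_b(a), work dominated by leaves), giving O(n^(log_3 22)).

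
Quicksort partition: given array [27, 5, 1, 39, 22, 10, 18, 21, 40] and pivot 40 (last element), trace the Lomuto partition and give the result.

Lomuto partition with pivot = 40:

Initial array: [27, 5, 1, 39, 22, 10, 18, 21, 40]

arr[0]=27 <= 40: swap with position 0, array becomes [27, 5, 1, 39, 22, 10, 18, 21, 40]
arr[1]=5 <= 40: swap with position 1, array becomes [27, 5, 1, 39, 22, 10, 18, 21, 40]
arr[2]=1 <= 40: swap with position 2, array becomes [27, 5, 1, 39, 22, 10, 18, 21, 40]
arr[3]=39 <= 40: swap with position 3, array becomes [27, 5, 1, 39, 22, 10, 18, 21, 40]
arr[4]=22 <= 40: swap with position 4, array becomes [27, 5, 1, 39, 22, 10, 18, 21, 40]
arr[5]=10 <= 40: swap with position 5, array becomes [27, 5, 1, 39, 22, 10, 18, 21, 40]
arr[6]=18 <= 40: swap with position 6, array becomes [27, 5, 1, 39, 22, 10, 18, 21, 40]
arr[7]=21 <= 40: swap with position 7, array becomes [27, 5, 1, 39, 22, 10, 18, 21, 40]

Place pivot at position 8: [27, 5, 1, 39, 22, 10, 18, 21, 40]
Pivot position: 8

After partitioning with pivot 40, the array becomes [27, 5, 1, 39, 22, 10, 18, 21, 40]. The pivot is placed at index 8. All elements to the left of the pivot are <= 40, and all elements to the right are > 40.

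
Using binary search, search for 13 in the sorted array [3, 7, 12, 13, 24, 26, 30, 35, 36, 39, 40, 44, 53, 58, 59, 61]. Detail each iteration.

Binary search for 13 in [3, 7, 12, 13, 24, 26, 30, 35, 36, 39, 40, 44, 53, 58, 59, 61]:

lo=0, hi=15, mid=7, arr[mid]=35 -> 35 > 13, search left half
lo=0, hi=6, mid=3, arr[mid]=13 -> Found target at index 3!

Binary search finds 13 at index 3 after 2 comparisons. The search repeatedly halves the search space by comparing with the middle element.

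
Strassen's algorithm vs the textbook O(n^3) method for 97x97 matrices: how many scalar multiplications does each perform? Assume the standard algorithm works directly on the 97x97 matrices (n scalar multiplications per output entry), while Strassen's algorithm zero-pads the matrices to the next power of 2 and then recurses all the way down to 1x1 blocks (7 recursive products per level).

Matrix multiplication for 97x97 matrices:

Strassen's algorithm requires power-of-2 dimensions. Pad 97x97 to 128x128 (next power of 2).

Standard algorithm: 97^3 = 912673 multiplications
Strassen's algorithm: 7^(log2(128)) = 7^7 = 823543 multiplications
Savings: 912673 - 823543 = 89130 multiplications

Standard: 912673 multiplications (97^3). Strassen: 823543 multiplications (7^7, after padding to 128x128). Strassen reduces 8 recursive multiplications to 7 at each level.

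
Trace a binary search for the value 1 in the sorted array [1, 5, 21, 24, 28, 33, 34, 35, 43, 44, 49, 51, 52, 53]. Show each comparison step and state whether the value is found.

Binary search for 1 in [1, 5, 21, 24, 28, 33, 34, 35, 43, 44, 49, 51, 52, 53]:

lo=0, hi=13, mid=6, arr[mid]=34 -> 34 > 1, search left half
lo=0, hi=5, mid=2, arr[mid]=21 -> 21 > 1, search left half
lo=0, hi=1, mid=0, arr[mid]=1 -> Found target at index 0!

Binary search finds 1 at index 0 after 3 comparisons. The search repeatedly halves the search space by comparing with the middle element.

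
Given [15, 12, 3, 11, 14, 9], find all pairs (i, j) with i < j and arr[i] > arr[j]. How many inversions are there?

Finding inversions in [15, 12, 3, 11, 14, 9]:

(0, 1): arr[0]=15 > arr[1]=12
(0, 2): arr[0]=15 > arr[2]=3
(0, 3): arr[0]=15 > arr[3]=11
(0, 4): arr[0]=15 > arr[4]=14
(0, 5): arr[0]=15 > arr[5]=9
(1, 2): arr[1]=12 > arr[2]=3
(1, 3): arr[1]=12 > arr[3]=11
(1, 5): arr[1]=12 > arr[5]=9
(3, 5): arr[3]=11 > arr[5]=9
(4, 5): arr[4]=14 > arr[5]=9

Total inversions: 10

The array has 10 inversion(s): (0,1), (0,2), (0,3), (0,4), (0,5), (1,2), (1,3), (1,5), (3,5), (4,5). Each pair (i,j) satisfies i < j and arr[i] > arr[j].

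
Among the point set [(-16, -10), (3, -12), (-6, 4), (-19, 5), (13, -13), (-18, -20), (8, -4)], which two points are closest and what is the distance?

Computing all pairwise distances among 7 points:

d((-16, -10), (3, -12)) = 19.105
d((-16, -10), (-6, 4)) = 17.2047
d((-16, -10), (-19, 5)) = 15.2971
d((-16, -10), (13, -13)) = 29.1548
d((-16, -10), (-18, -20)) = 10.198
d((-16, -10), (8, -4)) = 24.7386
d((3, -12), (-6, 4)) = 18.3576
d((3, -12), (-19, 5)) = 27.8029
d((3, -12), (13, -13)) = 10.0499
d((3, -12), (-18, -20)) = 22.4722
d((3, -12), (8, -4)) = 9.434 <-- minimum
d((-6, 4), (-19, 5)) = 13.0384
d((-6, 4), (13, -13)) = 25.4951
d((-6, 4), (-18, -20)) = 26.8328
d((-6, 4), (8, -4)) = 16.1245
d((-19, 5), (13, -13)) = 36.7151
d((-19, 5), (-18, -20)) = 25.02
d((-19, 5), (8, -4)) = 28.4605
d((13, -13), (-18, -20)) = 31.7805
d((13, -13), (8, -4)) = 10.2956
d((-18, -20), (8, -4)) = 30.5287

Closest pair: (3, -12) and (8, -4) with distance 9.434

The closest pair is (3, -12) and (8, -4) with Euclidean distance 9.434. For 7 points, brute-force pairwise comparison is shown above. For large n, the divide-and-conquer algorithm (sort by x, recurse on halves, check the dividing strip) achieves O(n log n).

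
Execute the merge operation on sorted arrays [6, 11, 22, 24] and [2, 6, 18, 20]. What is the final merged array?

Merging process:

Compare 6 vs 2: take 2 from right. Merged: [2]
Compare 6 vs 6: take 6 from left. Merged: [2, 6]
Compare 11 vs 6: take 6 from right. Merged: [2, 6, 6]
Compare 11 vs 18: take 11 from left. Merged: [2, 6, 6, 11]
Compare 22 vs 18: take 18 from right. Merged: [2, 6, 6, 11, 18]
Compare 22 vs 20: take 20 from right. Merged: [2, 6, 6, 11, 18, 20]
Append remaining from left: [22, 24]. Merged: [2, 6, 6, 11, 18, 20, 22, 24]

Final merged array: [2, 6, 6, 11, 18, 20, 22, 24]
Total comparisons: 6

The merged array is [2, 6, 6, 11, 18, 20, 22, 24], requiring 6 comparisons. The merge step runs in O(n) time where n is the total number of elements.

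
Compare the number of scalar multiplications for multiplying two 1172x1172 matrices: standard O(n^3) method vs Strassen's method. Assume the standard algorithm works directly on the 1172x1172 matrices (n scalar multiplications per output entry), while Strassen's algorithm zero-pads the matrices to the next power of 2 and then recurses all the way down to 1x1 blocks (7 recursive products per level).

Matrix multiplication for 1172x1172 matrices:

Strassen's algorithm requires power-of-2 dimensions. Pad 1172x1172 to 2048x2048 (next power of 2).

Standard algorithm: 1172^3 = 1609840448 multiplications
Strassen's algorithm: 7^(log2(2048)) = 7^11 = 1977326743 multiplications
Difference: 1609840448 - 1977326743 = -367486295 (Strassen uses MORE here due to padding overhead — for small or just-over-power-of-2 n, padding can outweigh the per-level savings)

Standard: 1609840448 multiplications (1172^3). Strassen: 1977326743 multiplications (7^11, after padding to 2048x2048). Strassen reduces 8 recursive multiplications to 7 at each level.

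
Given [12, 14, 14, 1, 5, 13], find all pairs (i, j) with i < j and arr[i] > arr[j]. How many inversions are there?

Finding inversions in [12, 14, 14, 1, 5, 13]:

(0, 3): arr[0]=12 > arr[3]=1
(0, 4): arr[0]=12 > arr[4]=5
(1, 3): arr[1]=14 > arr[3]=1
(1, 4): arr[1]=14 > arr[4]=5
(1, 5): arr[1]=14 > arr[5]=13
(2, 3): arr[2]=14 > arr[3]=1
(2, 4): arr[2]=14 > arr[4]=5
(2, 5): arr[2]=14 > arr[5]=13

Total inversions: 8

The array has 8 inversion(s): (0,3), (0,4), (1,3), (1,4), (1,5), (2,3), (2,4), (2,5). Each pair (i,j) satisfies i < j and arr[i] > arr[j].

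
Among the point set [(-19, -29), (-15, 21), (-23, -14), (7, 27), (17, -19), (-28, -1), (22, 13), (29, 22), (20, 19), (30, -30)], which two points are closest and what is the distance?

Computing all pairwise distances among 10 points:

d((-19, -29), (-15, 21)) = 50.1597
d((-19, -29), (-23, -14)) = 15.5242
d((-19, -29), (7, 27)) = 61.7414
d((-19, -29), (17, -19)) = 37.3631
d((-19, -29), (-28, -1)) = 29.4109
d((-19, -29), (22, 13)) = 58.6941
d((-19, -29), (29, 22)) = 70.0357
d((-19, -29), (20, 19)) = 61.8466
d((-19, -29), (30, -30)) = 49.0102
d((-15, 21), (-23, -14)) = 35.9026
d((-15, 21), (7, 27)) = 22.8035
d((-15, 21), (17, -19)) = 51.225
d((-15, 21), (-28, -1)) = 25.5539
d((-15, 21), (22, 13)) = 37.855
d((-15, 21), (29, 22)) = 44.0114
d((-15, 21), (20, 19)) = 35.0571
d((-15, 21), (30, -30)) = 68.0147
d((-23, -14), (7, 27)) = 50.8035
d((-23, -14), (17, -19)) = 40.3113
d((-23, -14), (-28, -1)) = 13.9284
d((-23, -14), (22, 13)) = 52.4786
d((-23, -14), (29, 22)) = 63.2456
d((-23, -14), (20, 19)) = 54.2033
d((-23, -14), (30, -30)) = 55.3624
d((7, 27), (17, -19)) = 47.0744
d((7, 27), (-28, -1)) = 44.8219
d((7, 27), (22, 13)) = 20.5183
d((7, 27), (29, 22)) = 22.561
d((7, 27), (20, 19)) = 15.2643
d((7, 27), (30, -30)) = 61.4654
d((17, -19), (-28, -1)) = 48.4665
d((17, -19), (22, 13)) = 32.3883
d((17, -19), (29, 22)) = 42.72
d((17, -19), (20, 19)) = 38.1182
d((17, -19), (30, -30)) = 17.0294
d((-28, -1), (22, 13)) = 51.923
d((-28, -1), (29, 22)) = 61.4654
d((-28, -1), (20, 19)) = 52.0
d((-28, -1), (30, -30)) = 64.846
d((22, 13), (29, 22)) = 11.4018
d((22, 13), (20, 19)) = 6.3246 <-- minimum
d((22, 13), (30, -30)) = 43.7379
d((29, 22), (20, 19)) = 9.4868
d((29, 22), (30, -30)) = 52.0096
d((20, 19), (30, -30)) = 50.01

Closest pair: (22, 13) and (20, 19) with distance 6.3246

The closest pair is (22, 13) and (20, 19) with Euclidean distance 6.3246. For 10 points, brute-force pairwise comparison is shown above. For large n, the divide-and-conquer algorithm (sort by x, recurse on halves, check the dividing strip) achieves O(n log n).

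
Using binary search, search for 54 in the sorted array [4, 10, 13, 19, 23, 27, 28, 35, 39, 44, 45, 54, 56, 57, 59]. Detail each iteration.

Binary search for 54 in [4, 10, 13, 19, 23, 27, 28, 35, 39, 44, 45, 54, 56, 57, 59]:

lo=0, hi=14, mid=7, arr[mid]=35 -> 35 < 54, search right half
lo=8, hi=14, mid=11, arr[mid]=54 -> Found target at index 11!

Binary search finds 54 at index 11 after 2 comparisons. The search repeatedly halves the search space by comparing with the middle element.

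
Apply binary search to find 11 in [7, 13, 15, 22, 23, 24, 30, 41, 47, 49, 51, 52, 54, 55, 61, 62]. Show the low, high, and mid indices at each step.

Binary search for 11 in [7, 13, 15, 22, 23, 24, 30, 41, 47, 49, 51, 52, 54, 55, 61, 62]:

lo=0, hi=15, mid=7, arr[mid]=41 -> 41 > 11, search left half
lo=0, hi=6, mid=3, arr[mid]=22 -> 22 > 11, search left half
lo=0, hi=2, mid=1, arr[mid]=13 -> 13 > 11, search left half
lo=0, hi=0, mid=0, arr[mid]=7 -> 7 < 11, search right half
lo=1 > hi=0, target 11 not found

Binary search determines that 11 is not in the array after 4 comparisons. The search space was exhausted without finding the target.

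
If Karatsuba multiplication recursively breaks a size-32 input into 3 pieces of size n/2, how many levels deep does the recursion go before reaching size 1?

For divide and conquer with division factor 2:

Problem sizes at each level:
Level 0: 32
Level 1: 16
Level 2: 8
Level 3: 4
Level 4: 2
Level 5: 1

The root is level 0 and the size-1 base case is level 5 (the tree spans levels 0 through 5, i.e. 6 levels counting the root), so the depth is the number of divisions: log_2(32) = 5

The recursion tree depth is log_2(32) = 5. At each level, the problem size is divided by 2, so it takes 5 divisions to reduce to a base case of size 1. The algorithm makes 3 recursive calls at each level.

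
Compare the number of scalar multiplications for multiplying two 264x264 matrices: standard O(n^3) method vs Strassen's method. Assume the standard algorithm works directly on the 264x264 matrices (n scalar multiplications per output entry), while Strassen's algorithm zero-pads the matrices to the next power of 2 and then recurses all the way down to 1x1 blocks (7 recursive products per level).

Matrix multiplication for 264x264 matrices:

Strassen's algorithm requires power-of-2 dimensions. Pad 264x264 to 512x512 (next power of 2).

Standard algorithm: 264^3 = 18399744 multiplications
Strassen's algorithm: 7^(log2(512)) = 7^9 = 40353607 multiplications
Difference: 18399744 - 40353607 = -21953863 (Strassen uses MORE here due to padding overhead — for small or just-over-power-of-2 n, padding can outweigh the per-level savings)

Standard: 18399744 multiplications (264^3). Strassen: 40353607 multiplications (7^9, after padding to 512x512). Strassen reduces 8 recursive multiplications to 7 at each level.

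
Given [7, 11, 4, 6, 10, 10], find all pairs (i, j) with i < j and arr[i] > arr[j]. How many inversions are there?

Finding inversions in [7, 11, 4, 6, 10, 10]:

(0, 2): arr[0]=7 > arr[2]=4
(0, 3): arr[0]=7 > arr[3]=6
(1, 2): arr[1]=11 > arr[2]=4
(1, 3): arr[1]=11 > arr[3]=6
(1, 4): arr[1]=11 > arr[4]=10
(1, 5): arr[1]=11 > arr[5]=10

Total inversions: 6

The array has 6 inversion(s): (0,2), (0,3), (1,2), (1,3), (1,4), (1,5). Each pair (i,j) satisfies i < j and arr[i] > arr[j].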